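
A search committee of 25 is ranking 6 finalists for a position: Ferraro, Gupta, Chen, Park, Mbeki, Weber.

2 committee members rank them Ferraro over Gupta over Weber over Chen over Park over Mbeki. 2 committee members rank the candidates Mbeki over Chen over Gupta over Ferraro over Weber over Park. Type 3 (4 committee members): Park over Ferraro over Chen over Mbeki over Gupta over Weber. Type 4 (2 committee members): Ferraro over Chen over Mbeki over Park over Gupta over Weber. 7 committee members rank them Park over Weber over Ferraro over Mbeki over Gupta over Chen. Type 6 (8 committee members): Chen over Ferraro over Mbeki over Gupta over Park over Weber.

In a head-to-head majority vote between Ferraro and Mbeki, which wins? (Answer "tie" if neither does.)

Ferraro

Ballots ranking Ferraro above Mbeki: 2 + 4 + 2 + 7 + 8 = 23.
Ballots ranking Mbeki above Ferraro: 25 − 23 = 2.
Ferraro wins the head-to-head 23–2.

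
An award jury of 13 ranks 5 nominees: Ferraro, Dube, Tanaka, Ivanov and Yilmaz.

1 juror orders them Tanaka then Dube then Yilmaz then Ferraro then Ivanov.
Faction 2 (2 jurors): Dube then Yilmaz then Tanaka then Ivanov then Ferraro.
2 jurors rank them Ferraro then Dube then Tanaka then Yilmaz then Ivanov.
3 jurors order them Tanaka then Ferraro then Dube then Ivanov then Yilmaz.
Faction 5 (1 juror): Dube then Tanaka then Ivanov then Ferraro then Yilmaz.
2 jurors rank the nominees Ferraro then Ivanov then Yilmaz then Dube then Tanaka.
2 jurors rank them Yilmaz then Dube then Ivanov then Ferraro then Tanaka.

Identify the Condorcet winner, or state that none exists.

Check each pair by majority over 13 ballots:
Ferraro vs Dube: Ferraro preferred on 2+3+2 = 7 ballots; Ferraro wins 7–6.
Ferraro vs Tanaka: 2+2+2 = 6 for Ferraro, 7 for Tanaka — Tanaka by 7–6.
Ferraro vs Ivanov: 1+2+3+2 = 8 for Ferraro, 5 for Ivanov — Ferraro by 8–5.
Ferraro vs Yilmaz: Ferraro preferred on 2+3+1+2 = 8 ballots; Ferraro wins 8–5.
Dube vs Tanaka: 9 to 4, Dube.
Dube vs Ivanov: Dube preferred on 1+2+2+3+1+2 = 11 ballots; Dube wins 11–2.
Dube vs Yilmaz: 9 to 4, Dube.
Tanaka vs Ivanov: Tanaka is ranked higher on 1+2+2+3+1 = 9 ballots, Ivanov on 4. Tanaka wins 9–4.
Tanaka vs Yilmaz: Tanaka is ranked higher on 1+2+3+1 = 7 ballots, Yilmaz on 6. Tanaka wins 7–6.
Ivanov vs Yilmaz: Ivanov preferred on 3+1+2 = 6 ballots; Yilmaz wins 7–6.
No nominee is unbeaten: Ferraro loses to Tanaka; Dube loses to Ferraro; Tanaka loses to Dube; Ivanov loses to Ferraro; Yilmaz loses to Ferraro. In particular Ferraro > Dube > Tanaka > Ferraro is a majority cycle — no Condorcet winner exists.

none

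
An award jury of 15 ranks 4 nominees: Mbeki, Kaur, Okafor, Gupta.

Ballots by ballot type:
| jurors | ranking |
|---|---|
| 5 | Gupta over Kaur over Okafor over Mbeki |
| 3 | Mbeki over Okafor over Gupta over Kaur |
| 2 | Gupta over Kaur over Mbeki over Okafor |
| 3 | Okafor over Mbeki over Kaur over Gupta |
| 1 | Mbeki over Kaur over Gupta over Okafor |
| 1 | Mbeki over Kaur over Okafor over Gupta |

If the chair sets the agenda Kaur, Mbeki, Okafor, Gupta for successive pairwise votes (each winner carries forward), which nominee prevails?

Gupta

Round 1: Kaur vs Mbeki — 7–8, Mbeki advances.
Round 2: Mbeki vs Okafor — 7–8, Okafor advances.
Round 3: Okafor vs Gupta — 7–8, Gupta advances.
The agenda winner is Gupta.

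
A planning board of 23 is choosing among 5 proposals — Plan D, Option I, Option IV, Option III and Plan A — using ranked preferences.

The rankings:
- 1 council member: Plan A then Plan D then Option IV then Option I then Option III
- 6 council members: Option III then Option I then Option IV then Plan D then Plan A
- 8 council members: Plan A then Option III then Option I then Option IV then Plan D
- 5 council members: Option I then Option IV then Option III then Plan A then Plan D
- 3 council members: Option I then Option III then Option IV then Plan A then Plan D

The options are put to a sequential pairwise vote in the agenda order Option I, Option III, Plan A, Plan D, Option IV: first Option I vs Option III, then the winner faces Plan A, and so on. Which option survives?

Round 1: Option I vs Option III — 9–14, Option III advances.
Round 2: Option III vs Plan A — 14–9, Option III advances.
Round 3: Option III vs Plan D — 22–1, Option III advances.
Round 4: Option III vs Option IV — 17–6, Option III advances.
The agenda winner is Option III.

Option III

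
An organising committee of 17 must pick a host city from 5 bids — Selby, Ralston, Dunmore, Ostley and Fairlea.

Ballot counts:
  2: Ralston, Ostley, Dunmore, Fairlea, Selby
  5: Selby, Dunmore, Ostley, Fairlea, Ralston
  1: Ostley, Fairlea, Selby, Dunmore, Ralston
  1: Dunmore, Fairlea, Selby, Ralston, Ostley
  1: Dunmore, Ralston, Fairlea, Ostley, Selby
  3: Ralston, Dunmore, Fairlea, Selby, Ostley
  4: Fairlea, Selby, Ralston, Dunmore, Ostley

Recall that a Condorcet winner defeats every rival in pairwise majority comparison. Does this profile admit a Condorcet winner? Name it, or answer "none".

Check each pair by majority over 17 ballots:
Selby–Ralston: Selby 11–6.
Selby vs Dunmore: Selby, 10–7.
Selby vs Ostley: Selby, 13–4.
Selby vs Fairlea: Fairlea wins 12–5.
Ralston vs Dunmore: Ralston wins 9–8.
Ralston vs Ostley: Ralston wins 11–6.
Ralston–Fairlea: Fairlea 11–6.
Dunmore vs Ostley: Dunmore, 14–3.
Dunmore vs Fairlea: Dunmore, 12–5.
Ostley–Fairlea: Fairlea 9–8.
Every city loses at least once (Selby loses to Fairlea; Ralston loses to Selby; Dunmore loses to Selby; Ostley loses to Selby; Fairlea loses to Dunmore). The majority relation contains the cycle Selby beats Dunmore beats Fairlea beats Selby, so there is no Condorcet winner.

none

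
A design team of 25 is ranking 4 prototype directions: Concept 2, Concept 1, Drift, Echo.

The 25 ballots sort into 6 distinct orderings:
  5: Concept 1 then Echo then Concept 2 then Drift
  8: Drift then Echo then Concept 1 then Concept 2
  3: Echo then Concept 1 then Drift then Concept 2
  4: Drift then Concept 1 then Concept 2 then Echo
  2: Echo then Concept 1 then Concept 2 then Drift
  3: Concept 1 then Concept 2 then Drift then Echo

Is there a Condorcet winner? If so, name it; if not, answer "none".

none

Check each pair by majority over 25 ballots:
Concept 2–Concept 1: Concept 1 25–0.
Concept 2–Drift: Drift 15–10.
Concept 2–Echo: Echo 18–7.
Concept 1 vs Drift: Concept 1, 13–12.
Concept 1–Echo: Echo 13–12.
Drift vs Echo: Drift wins 15–10.
Each design drops at least one matchup (Concept 2 loses to Concept 1; Concept 1 loses to Echo; Drift loses to Concept 1; Echo loses to Drift); the cycle Concept 1 > Drift > Echo > Concept 1 rules out a Condorcet winner.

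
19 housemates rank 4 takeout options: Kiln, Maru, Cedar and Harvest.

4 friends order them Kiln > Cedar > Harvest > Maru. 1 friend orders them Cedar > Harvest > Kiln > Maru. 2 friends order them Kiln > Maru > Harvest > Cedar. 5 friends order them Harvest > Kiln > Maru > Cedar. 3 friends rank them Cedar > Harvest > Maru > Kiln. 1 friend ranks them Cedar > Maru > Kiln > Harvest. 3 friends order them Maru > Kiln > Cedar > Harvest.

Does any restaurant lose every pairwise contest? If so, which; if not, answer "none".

Head-to-head results (19 friends):
Kiln vs Maru: Kiln wins 12–7.
Kiln–Cedar: Kiln 14–5.
Kiln vs Harvest: Kiln, 10–9.
Maru vs Cedar: Maru wins 10–9.
Maru vs Harvest: Maru preferred on 2+1+3 = 6 ballots; Harvest wins 13–6.
Cedar vs Harvest: 12 to 7, Cedar.
Every restaurant wins at least one matchup (Kiln beats Maru; Maru beats Cedar; Cedar beats Harvest; Harvest beats Maru), so there is no Condorcet loser.

none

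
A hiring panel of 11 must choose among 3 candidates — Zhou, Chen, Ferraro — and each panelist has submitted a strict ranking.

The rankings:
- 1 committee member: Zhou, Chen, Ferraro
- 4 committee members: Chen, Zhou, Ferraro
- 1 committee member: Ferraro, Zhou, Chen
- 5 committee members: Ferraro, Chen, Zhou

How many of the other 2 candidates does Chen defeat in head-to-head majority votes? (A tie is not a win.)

Chen against each rival (11 committee members):
Chen vs Zhou: Chen preferred on 4+5 = 9 ballots; Chen wins 9–2.
Chen vs Ferraro: 5 to 6, Ferraro.
Chen beats Zhou; loses to Ferraro — 1 pairwise win.

1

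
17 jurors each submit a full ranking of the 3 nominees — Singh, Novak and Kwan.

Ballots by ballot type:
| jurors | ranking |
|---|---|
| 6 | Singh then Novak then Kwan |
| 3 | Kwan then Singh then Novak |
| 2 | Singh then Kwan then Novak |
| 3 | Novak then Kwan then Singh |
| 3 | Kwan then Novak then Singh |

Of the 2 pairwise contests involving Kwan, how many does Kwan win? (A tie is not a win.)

1

Kwan against each rival (17 jurors):
Kwan vs Singh: Kwan is ranked higher on 3+3+3 = 9 ballots, Singh on 8. Kwan wins 9–8.
Kwan–Novak: Novak 9–8.
Kwan beats Singh; loses to Novak — 1 pairwise win.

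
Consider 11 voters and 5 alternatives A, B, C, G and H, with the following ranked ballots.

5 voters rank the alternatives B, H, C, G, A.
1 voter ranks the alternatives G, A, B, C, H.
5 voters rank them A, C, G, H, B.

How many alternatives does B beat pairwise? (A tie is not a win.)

2

B against each rival (11 voters):
B vs A: 5 to 6, A.
B vs C: B preferred on 5+1 = 6 ballots; B wins 6–5.
B vs G: G wins 6–5.
B vs H: B preferred on 5+1 = 6 ballots; B wins 6–5.
B beats C, H; loses to A, G — 2 pairwise wins.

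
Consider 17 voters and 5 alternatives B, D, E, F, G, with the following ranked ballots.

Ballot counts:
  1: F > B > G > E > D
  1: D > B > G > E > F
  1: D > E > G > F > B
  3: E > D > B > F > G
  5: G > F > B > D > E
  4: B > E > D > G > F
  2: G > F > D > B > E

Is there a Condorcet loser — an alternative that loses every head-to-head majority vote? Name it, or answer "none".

Pairwise majorities:
B vs D: B, 10–7.
B–E: B 13–4.
B vs F: F wins 9–8.
B vs G: B, 9–8.
D vs E: D wins 9–8.
D–F: D 9–8.
D vs G: D preferred on 1+1+3+4 = 9 ballots; D wins 9–8.
E vs F: E, 9–8.
E vs G: G wins 9–8.
F–G: G 13–4.
Every alternative wins at least one matchup (B beats D; D beats E; E beats F; F beats B; G beats E), so there is no Condorcet loser.

none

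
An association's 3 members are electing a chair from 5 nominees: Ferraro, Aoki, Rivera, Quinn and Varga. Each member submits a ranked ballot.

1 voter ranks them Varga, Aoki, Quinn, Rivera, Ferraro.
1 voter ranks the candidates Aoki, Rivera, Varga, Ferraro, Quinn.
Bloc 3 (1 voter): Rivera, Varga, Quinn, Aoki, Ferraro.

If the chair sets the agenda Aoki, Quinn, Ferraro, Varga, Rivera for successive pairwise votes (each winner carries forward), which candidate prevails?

Rivera

Round 1: Aoki vs Quinn — 2–1, Aoki advances.
Round 2: Aoki vs Ferraro — 3–0, Aoki advances.
Round 3: Aoki vs Varga — 1–2, Varga advances.
Round 4: Varga vs Rivera — 1–2, Rivera advances.
Rivera survives the agenda.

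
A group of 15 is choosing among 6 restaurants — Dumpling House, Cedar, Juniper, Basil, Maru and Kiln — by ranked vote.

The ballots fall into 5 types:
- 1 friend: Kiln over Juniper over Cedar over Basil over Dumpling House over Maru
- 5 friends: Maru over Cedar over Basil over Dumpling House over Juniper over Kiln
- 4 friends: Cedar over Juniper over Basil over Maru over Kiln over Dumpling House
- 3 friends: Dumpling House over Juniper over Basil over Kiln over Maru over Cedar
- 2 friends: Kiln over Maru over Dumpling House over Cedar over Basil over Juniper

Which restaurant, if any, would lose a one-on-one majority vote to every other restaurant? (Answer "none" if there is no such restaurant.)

Head-to-head results (15 friends):
Dumpling House vs Cedar: 3+2 = 5 for Dumpling House, 10 for Cedar — Cedar by 10–5.
Dumpling House vs Juniper: Dumpling House is ranked higher on 5+3+2 = 10 ballots, Juniper on 5. Dumpling House wins 10–5.
Dumpling House vs Basil: Basil wins 10–5.
Dumpling House vs Maru: Maru, 11–4.
Dumpling House vs Kiln: 5+3 = 8 for Dumpling House, 7 for Kiln — Dumpling House by 8–7.
Cedar vs Juniper: Cedar is ranked higher on 5+4+2 = 11 ballots, Juniper on 4. Cedar wins 11–4.
Cedar vs Basil: Cedar preferred on 1+5+4+2 = 12 ballots; Cedar wins 12–3.
Cedar vs Maru: 5 to 10, Maru.
Cedar vs Kiln: Cedar preferred on 5+4 = 9 ballots; Cedar wins 9–6.
Juniper–Basil: Juniper 8–7.
Juniper vs Maru: Juniper is ranked higher on 1+4+3 = 8 ballots, Maru on 7. Juniper wins 8–7.
Juniper vs Kiln: Juniper wins 12–3.
Basil vs Maru: Basil preferred on 1+4+3 = 8 ballots; Basil wins 8–7.
Basil vs Kiln: 5+4+3 = 12 for Basil, 3 for Kiln — Basil by 12–3.
Maru vs Kiln: Maru, 9–6.
Only Kiln has no wins; Kiln is the Condorcet loser.

Kiln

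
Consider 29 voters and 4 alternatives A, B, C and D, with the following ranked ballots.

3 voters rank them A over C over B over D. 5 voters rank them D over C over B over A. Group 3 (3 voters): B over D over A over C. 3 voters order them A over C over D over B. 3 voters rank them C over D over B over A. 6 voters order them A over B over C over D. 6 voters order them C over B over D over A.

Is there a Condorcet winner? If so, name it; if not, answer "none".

none

Head-to-head results (29 voters):
A vs B: B wins 17–12.
A vs C: A, 15–14.
A vs D: D, 17–12.
B–C: C 20–9.
B–D: B 18–11.
C–D: C 21–8.
Every alternative loses at least once (A loses to B; B loses to C; C loses to A; D loses to B). The majority relation contains the cycle A beats C beats B beats A, so there is no Condorcet winner.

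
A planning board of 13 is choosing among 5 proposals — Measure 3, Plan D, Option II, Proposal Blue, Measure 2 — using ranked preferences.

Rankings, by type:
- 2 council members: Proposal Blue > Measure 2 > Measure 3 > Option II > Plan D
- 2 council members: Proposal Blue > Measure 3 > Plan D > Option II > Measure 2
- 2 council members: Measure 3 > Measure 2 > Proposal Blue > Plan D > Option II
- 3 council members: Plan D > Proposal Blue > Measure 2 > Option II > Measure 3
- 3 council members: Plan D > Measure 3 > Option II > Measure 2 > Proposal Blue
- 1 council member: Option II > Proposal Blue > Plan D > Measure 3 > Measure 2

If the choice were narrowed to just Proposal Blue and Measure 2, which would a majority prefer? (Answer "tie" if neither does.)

Proposal Blue

Ballots ranking Proposal Blue above Measure 2: 2 + 2 + 3 + 1 = 8.
Ballots ranking Measure 2 above Proposal Blue: 13 − 8 = 5.
Proposal Blue wins the head-to-head 8–5.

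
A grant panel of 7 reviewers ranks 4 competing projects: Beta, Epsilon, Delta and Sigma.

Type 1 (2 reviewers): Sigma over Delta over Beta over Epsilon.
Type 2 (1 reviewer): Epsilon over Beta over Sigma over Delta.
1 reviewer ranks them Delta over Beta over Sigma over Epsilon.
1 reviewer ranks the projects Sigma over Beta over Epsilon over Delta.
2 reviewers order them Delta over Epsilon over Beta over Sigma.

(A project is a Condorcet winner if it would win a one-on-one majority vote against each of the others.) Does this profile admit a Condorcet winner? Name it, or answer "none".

Pairwise majorities:
Beta vs Epsilon: Beta preferred on 2+1+1 = 4 ballots; Beta wins 4–3.
Beta vs Delta: Delta wins 5–2.
Beta vs Sigma: Beta, 4–3.
Epsilon vs Delta: Delta wins 5–2.
Epsilon vs Sigma: Sigma, 4–3.
Delta–Sigma: Sigma 4–3.
Each project drops at least one matchup (Beta loses to Delta; Epsilon loses to Beta; Delta loses to Sigma; Sigma loses to Beta); the cycle Beta → Sigma → Delta → Beta rules out a Condorcet winner.

none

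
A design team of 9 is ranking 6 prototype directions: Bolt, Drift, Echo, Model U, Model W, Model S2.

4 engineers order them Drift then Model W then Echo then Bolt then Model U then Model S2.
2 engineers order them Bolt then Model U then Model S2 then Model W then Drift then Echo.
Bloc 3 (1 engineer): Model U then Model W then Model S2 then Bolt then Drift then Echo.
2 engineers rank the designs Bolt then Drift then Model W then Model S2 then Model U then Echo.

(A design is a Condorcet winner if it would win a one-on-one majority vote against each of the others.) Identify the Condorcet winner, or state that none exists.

Head-to-head results (9 engineers):
Bolt vs Drift: 2+1+2 = 5 for Bolt, 4 for Drift — Bolt by 5–4.
Bolt vs Echo: 5 to 4, Bolt.
Bolt vs Model U: Bolt preferred on 4+2+2 = 8 ballots; Bolt wins 8–1.
Bolt vs Model W: 2+2 = 4 for Bolt, 5 for Model W — Model W by 5–4.
Bolt vs Model S2: Bolt is ranked higher on 4+2+2 = 8 ballots, Model S2 on 1. Bolt wins 8–1.
Drift vs Echo: 9 to 0, Drift.
Drift vs Model U: Drift preferred on 4+2 = 6 ballots; Drift wins 6–3.
Drift vs Model W: 6 to 3, Drift.
Drift vs Model S2: Drift preferred on 4+2 = 6 ballots; Drift wins 6–3.
Echo vs Model U: 4 for Echo, 5 for Model U — Model U by 5–4.
Echo vs Model W: 0 to 9, Model W.
Echo vs Model S2: Echo preferred on 4 ballots; Model S2 wins 5–4.
Model U vs Model W: 3 to 6, Model W.
Model U vs Model S2: Model U is ranked higher on 4+2+1 = 7 ballots, Model S2 on 2. Model U wins 7–2.
Model W vs Model S2: Model W preferred on 4+1+2 = 7 ballots; Model W wins 7–2.
Every design loses at least once (Bolt loses to Model W; Drift loses to Bolt; Echo loses to Bolt; Model U loses to Bolt; Model W loses to Drift; Model S2 loses to Bolt). The majority relation contains the cycle Bolt beats Drift beats Model W beats Bolt, so there is no Condorcet winner.

none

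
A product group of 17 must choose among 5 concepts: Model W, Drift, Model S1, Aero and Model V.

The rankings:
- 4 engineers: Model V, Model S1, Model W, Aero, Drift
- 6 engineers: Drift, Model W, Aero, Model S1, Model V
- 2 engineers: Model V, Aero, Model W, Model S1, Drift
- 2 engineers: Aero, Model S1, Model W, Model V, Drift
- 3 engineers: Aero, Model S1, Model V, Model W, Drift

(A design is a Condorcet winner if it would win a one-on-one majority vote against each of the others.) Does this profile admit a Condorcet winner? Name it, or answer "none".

Check each pair by majority over 17 ballots:
Model W vs Drift: Model W wins 11–6.
Model W–Model S1: Model S1 9–8.
Model W vs Aero: Model W wins 10–7.
Model W vs Model V: Model V wins 9–8.
Drift vs Model S1: Model S1 wins 11–6.
Drift–Aero: Aero 11–6.
Drift–Model V: Model V 11–6.
Model S1 vs Aero: Aero, 13–4.
Model S1 vs Model V: Model S1 wins 11–6.
Aero–Model V: Aero 11–6.
Each design drops at least one matchup (Model W loses to Model S1; Drift loses to Model W; Model S1 loses to Aero; Aero loses to Model W; Model V loses to Model S1); the cycle Model W > Aero > Model S1 > Model W rules out a Condorcet winner.

none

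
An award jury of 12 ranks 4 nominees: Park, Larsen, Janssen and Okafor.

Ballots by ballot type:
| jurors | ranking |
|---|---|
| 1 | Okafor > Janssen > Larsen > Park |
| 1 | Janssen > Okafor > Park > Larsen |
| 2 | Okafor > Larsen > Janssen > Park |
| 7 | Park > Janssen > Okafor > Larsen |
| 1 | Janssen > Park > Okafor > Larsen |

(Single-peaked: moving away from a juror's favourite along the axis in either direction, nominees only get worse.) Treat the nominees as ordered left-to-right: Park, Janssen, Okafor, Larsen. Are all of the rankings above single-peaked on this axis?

Axis positions: Park=1, Janssen=2, Okafor=3, Larsen=4.
Ballot type 1 (peak Okafor at position 3): ranking walks positions 3-2-4-1, expanding outward from the peak — single-peaked.
Ballot type 2 (peak Janssen at position 2): ranking walks positions 2-3-1-4, expanding outward from the peak — single-peaked.
Ballot type 3 (peak Okafor at position 3): ranking walks positions 3-4-2-1, expanding outward from the peak — single-peaked.
Ballot type 4 (peak Park at position 1): ranking walks positions 1-2-3-4, expanding outward from the peak — single-peaked.
Ballot type 5 (peak Janssen at position 2): ranking walks positions 2-1-3-4, expanding outward from the peak — single-peaked.
Every ranking is single-peaked on this axis.

yes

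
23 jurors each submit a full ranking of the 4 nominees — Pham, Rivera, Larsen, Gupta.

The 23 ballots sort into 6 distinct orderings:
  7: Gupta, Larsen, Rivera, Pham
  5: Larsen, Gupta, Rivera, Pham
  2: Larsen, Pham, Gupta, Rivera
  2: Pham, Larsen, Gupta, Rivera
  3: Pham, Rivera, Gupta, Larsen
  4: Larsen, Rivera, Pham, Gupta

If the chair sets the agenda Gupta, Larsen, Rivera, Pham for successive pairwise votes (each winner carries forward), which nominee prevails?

Round 1: Gupta vs Larsen — 10–13, Larsen advances.
Round 2: Larsen vs Rivera — 20–3, Larsen advances.
Round 3: Larsen vs Pham — 18–5, Larsen advances.
Larsen survives the agenda.

Larsen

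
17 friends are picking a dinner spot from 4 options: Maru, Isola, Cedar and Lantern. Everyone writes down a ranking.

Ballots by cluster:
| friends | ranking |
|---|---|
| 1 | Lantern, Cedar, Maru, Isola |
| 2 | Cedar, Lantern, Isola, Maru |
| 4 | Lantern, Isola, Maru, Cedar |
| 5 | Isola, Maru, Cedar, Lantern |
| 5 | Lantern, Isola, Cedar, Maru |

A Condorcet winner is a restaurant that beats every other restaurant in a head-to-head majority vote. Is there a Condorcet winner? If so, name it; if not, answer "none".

Lantern

Check each pair by majority over 17 ballots:
Maru vs Isola: Isola wins 16–1.
Maru–Cedar: Maru 9–8.
Maru vs Lantern: Lantern, 12–5.
Isola–Cedar: Isola 14–3.
Isola–Lantern: Lantern 12–5.
Cedar–Lantern: Lantern 10–7.
Lantern defeats every rival head-to-head and is the Condorcet winner.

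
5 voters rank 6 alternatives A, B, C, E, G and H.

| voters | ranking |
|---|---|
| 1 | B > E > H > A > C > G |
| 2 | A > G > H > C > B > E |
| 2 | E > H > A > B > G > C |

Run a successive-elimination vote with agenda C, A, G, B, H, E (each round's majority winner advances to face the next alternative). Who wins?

Round 1: C vs A — 0–5, A advances.
Round 2: A vs G — 5–0, A advances.
Round 3: A vs B — 4–1, A advances.
Round 4: A vs H — 2–3, H advances.
Round 5: H vs E — 2–3, E advances.
The agenda winner is E.

E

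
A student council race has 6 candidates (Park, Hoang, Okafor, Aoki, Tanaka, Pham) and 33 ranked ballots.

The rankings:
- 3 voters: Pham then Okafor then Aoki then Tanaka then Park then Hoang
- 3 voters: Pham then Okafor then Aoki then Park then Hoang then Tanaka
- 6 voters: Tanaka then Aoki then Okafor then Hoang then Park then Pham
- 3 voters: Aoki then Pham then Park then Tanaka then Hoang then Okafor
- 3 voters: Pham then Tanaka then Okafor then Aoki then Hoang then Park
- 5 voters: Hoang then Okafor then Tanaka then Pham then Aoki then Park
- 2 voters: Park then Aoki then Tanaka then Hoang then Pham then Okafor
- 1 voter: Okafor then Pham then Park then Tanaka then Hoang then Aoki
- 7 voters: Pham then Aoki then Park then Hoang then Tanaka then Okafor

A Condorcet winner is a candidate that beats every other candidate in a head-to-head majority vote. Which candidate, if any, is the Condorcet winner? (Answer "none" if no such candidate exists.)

Pham

Head-to-head results (33 voters):
Park vs Hoang: 19 to 14, Park.
Park–Okafor: Okafor 21–12.
Park vs Aoki: 3 to 30, Aoki.
Park–Tanaka: Tanaka 17–16.
Park vs Pham: Park preferred on 6+2 = 8 ballots; Pham wins 25–8.
Hoang vs Okafor: Hoang wins 17–16.
Hoang vs Aoki: Aoki, 27–6.
Hoang vs Tanaka: 15 to 18, Tanaka.
Hoang vs Pham: 13 to 20, Pham.
Okafor–Aoki: Aoki 18–15.
Okafor vs Tanaka: Okafor preferred on 3+3+5+1 = 12 ballots; Tanaka wins 21–12.
Okafor vs Pham: Okafor preferred on 6+5+1 = 12 ballots; Pham wins 21–12.
Aoki vs Tanaka: 18 to 15, Aoki.
Aoki vs Pham: Pham, 22–11.
Tanaka vs Pham: 13 to 20, Pham.
Pham wins every pairwise contest, so Pham is the Condorcet winner.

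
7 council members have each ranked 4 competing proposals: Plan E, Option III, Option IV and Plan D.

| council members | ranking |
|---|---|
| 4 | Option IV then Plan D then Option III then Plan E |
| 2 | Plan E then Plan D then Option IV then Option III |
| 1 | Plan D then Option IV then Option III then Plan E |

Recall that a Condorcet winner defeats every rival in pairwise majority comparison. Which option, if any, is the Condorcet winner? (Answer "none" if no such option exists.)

Check each pair by majority over 7 ballots:
Plan E vs Option III: Option III wins 5–2.
Plan E vs Option IV: Option IV, 5–2.
Plan E–Plan D: Plan D 5–2.
Option III vs Option IV: Option III preferred on 0 ballots; Option IV wins 7–0.
Option III vs Plan D: Option III preferred on 0 ballots; Plan D wins 7–0.
Option IV vs Plan D: Option IV wins 4–3.
Only Option IV has no losses; Option IV is the Condorcet winner.

Option IV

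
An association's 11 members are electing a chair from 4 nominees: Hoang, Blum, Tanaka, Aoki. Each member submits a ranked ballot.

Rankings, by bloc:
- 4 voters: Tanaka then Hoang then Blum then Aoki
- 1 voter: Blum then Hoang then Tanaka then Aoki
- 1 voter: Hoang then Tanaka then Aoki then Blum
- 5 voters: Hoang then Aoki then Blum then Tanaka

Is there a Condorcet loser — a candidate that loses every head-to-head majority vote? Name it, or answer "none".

Head-to-head results (11 voters):
Hoang–Blum: Hoang 10–1.
Hoang vs Tanaka: Hoang, 7–4.
Hoang vs Aoki: 4+1+1+5 = 11 for Hoang, 0 for Aoki — Hoang by 11–0.
Blum–Tanaka: Blum 6–5.
Blum vs Aoki: Aoki wins 6–5.
Tanaka–Aoki: Tanaka 6–5.
No candidate is winless: Hoang beats Blum; Blum beats Tanaka; Tanaka beats Aoki; Aoki beats Blum. There is no Condorcet loser.

none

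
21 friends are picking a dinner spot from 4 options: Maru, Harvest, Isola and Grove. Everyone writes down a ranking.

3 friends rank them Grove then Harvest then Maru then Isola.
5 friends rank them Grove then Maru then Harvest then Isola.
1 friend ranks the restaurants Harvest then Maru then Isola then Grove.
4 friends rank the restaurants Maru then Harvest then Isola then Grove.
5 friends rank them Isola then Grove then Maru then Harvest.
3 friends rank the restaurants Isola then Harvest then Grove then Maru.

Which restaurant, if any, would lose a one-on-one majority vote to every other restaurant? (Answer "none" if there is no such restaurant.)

none

Head-to-head results (21 friends):
Maru vs Harvest: Maru, 14–7.
Maru vs Isola: Maru is ranked higher on 3+5+1+4 = 13 ballots, Isola on 8. Maru wins 13–8.
Maru vs Grove: Grove wins 16–5.
Harvest vs Isola: Harvest wins 13–8.
Harvest–Grove: Grove 13–8.
Isola vs Grove: Isola is ranked higher on 1+4+5+3 = 13 ballots, Grove on 8. Isola wins 13–8.
No restaurant is winless: Maru beats Harvest; Harvest beats Isola; Isola beats Grove; Grove beats Maru. There is no Condorcet loser.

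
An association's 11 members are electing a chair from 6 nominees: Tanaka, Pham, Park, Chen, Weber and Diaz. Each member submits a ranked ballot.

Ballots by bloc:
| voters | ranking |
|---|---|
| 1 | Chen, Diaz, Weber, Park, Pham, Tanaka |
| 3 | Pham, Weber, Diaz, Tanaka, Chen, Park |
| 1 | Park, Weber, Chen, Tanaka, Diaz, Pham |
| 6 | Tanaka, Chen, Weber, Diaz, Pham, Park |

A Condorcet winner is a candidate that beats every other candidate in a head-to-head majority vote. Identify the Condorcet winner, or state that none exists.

Check each pair by majority over 11 ballots:
Tanaka vs Pham: 1+6 = 7 for Tanaka, 4 for Pham — Tanaka by 7–4.
Tanaka vs Park: 3+6 = 9 for Tanaka, 2 for Park — Tanaka by 9–2.
Tanaka vs Chen: 3+6 = 9 for Tanaka, 2 for Chen — Tanaka by 9–2.
Tanaka vs Weber: 6 for Tanaka, 5 for Weber — Tanaka by 6–5.
Tanaka vs Diaz: 1+6 = 7 for Tanaka, 4 for Diaz — Tanaka by 7–4.
Pham vs Park: 9 to 2, Pham.
Pham vs Chen: 3 to 8, Chen.
Pham vs Weber: Pham is ranked higher on 3 ballots, Weber on 8. Weber wins 8–3.
Pham vs Diaz: 3 for Pham, 8 for Diaz — Diaz by 8–3.
Park vs Chen: Park is ranked higher on 1 ballot, Chen on 10. Chen wins 10–1.
Park vs Weber: 1 for Park, 10 for Weber — Weber by 10–1.
Park vs Diaz: 1 to 10, Diaz.
Chen vs Weber: Chen is ranked higher on 1+6 = 7 ballots, Weber on 4. Chen wins 7–4.
Chen vs Diaz: 8 to 3, Chen.
Weber vs Diaz: Weber is ranked higher on 3+1+6 = 10 ballots, Diaz on 1. Weber wins 10–1.
Tanaka beats each of Pham, Park, Chen, Weber, Diaz — Tanaka is the Condorcet winner.

Tanaka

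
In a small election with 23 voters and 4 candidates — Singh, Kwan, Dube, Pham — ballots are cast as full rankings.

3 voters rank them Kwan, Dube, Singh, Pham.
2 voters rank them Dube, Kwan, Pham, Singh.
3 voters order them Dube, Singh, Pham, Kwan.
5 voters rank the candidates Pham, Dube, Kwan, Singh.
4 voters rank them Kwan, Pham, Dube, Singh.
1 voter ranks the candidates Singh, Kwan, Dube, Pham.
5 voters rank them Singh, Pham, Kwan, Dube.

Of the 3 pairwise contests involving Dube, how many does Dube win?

1

Dube against each rival (23 voters):
Dube vs Singh: Dube wins 17–6.
Dube vs Kwan: 10 to 13, Kwan.
Dube vs Pham: Dube is ranked higher on 3+2+3+1 = 9 ballots, Pham on 14. Pham wins 14–9.
Dube beats Singh; loses to Kwan, Pham — 1 pairwise win.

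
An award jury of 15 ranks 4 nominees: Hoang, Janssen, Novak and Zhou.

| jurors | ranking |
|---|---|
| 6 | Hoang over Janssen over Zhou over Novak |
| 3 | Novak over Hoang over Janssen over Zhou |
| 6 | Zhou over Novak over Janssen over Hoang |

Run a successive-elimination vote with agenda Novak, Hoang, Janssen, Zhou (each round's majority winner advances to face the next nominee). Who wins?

Round 1: Novak vs Hoang — 9–6, Novak advances.
Round 2: Novak vs Janssen — 9–6, Novak advances.
Round 3: Novak vs Zhou — 3–12, Zhou advances.
Zhou survives the agenda.

Zhou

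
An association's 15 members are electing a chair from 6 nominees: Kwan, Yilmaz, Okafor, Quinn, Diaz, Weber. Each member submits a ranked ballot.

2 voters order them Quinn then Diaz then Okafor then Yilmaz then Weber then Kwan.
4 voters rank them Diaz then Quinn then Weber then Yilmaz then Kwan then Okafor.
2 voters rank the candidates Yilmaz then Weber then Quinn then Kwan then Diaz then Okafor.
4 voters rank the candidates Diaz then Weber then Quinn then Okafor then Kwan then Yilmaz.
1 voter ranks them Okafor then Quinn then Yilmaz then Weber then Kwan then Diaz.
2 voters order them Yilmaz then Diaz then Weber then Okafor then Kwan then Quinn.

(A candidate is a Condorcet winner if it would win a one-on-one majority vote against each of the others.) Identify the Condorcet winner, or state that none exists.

Pairwise majorities:
Kwan vs Yilmaz: Yilmaz, 11–4.
Kwan vs Okafor: Okafor, 9–6.
Kwan vs Quinn: 2 to 13, Quinn.
Kwan vs Diaz: Diaz wins 12–3.
Kwan vs Weber: 0 to 15, Weber.
Yilmaz vs Okafor: Yilmaz wins 8–7.
Yilmaz–Quinn: Quinn 11–4.
Yilmaz–Diaz: Diaz 10–5.
Yilmaz–Weber: Weber 8–7.
Okafor–Quinn: Quinn 12–3.
Okafor vs Diaz: Diaz wins 14–1.
Okafor vs Weber: Okafor preferred on 2+1 = 3 ballots; Weber wins 12–3.
Quinn vs Diaz: 2+2+1 = 5 for Quinn, 10 for Diaz — Diaz by 10–5.
Quinn vs Weber: Quinn preferred on 2+4+1 = 7 ballots; Weber wins 8–7.
Diaz vs Weber: Diaz is ranked higher on 2+4+4+2 = 12 ballots, Weber on 3. Diaz wins 12–3.
Diaz beats each of Kwan, Yilmaz, Okafor, Quinn, Weber — Diaz is the Condorcet winner.

Diaz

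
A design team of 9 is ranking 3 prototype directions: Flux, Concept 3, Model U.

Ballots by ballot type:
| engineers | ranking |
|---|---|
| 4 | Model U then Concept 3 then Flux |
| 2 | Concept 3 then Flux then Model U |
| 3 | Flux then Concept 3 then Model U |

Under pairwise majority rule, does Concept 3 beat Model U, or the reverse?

Concept 3

Ballots ranking Concept 3 above Model U: 2 + 3 = 5.
Ballots ranking Model U above Concept 3: 9 − 5 = 4.
Concept 3 wins the head-to-head 5–4.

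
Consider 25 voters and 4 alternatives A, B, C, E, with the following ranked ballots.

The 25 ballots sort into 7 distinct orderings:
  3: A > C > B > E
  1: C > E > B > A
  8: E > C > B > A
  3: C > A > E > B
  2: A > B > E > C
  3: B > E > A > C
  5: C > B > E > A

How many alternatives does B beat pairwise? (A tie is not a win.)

2

B against each rival (25 voters):
B vs A: 17 to 8, B.
B vs C: 2+3 = 5 for B, 20 for C — C by 20–5.
B vs E: 13 to 12, B.
B beats A, E; loses to C — 2 pairwise wins.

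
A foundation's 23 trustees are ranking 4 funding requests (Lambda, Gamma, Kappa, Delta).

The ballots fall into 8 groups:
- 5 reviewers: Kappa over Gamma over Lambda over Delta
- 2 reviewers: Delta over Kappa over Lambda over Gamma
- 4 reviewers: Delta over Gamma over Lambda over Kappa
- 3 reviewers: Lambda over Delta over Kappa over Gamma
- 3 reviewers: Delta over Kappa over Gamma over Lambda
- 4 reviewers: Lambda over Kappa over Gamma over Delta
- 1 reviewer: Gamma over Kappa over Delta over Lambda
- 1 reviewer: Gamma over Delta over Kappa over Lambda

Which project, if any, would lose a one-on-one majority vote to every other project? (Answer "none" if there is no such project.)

Head-to-head results (23 reviewers):
Lambda vs Gamma: 9 to 14, Gamma.
Lambda vs Kappa: Lambda preferred on 4+3+4 = 11 ballots; Kappa wins 12–11.
Lambda vs Delta: 12 to 11, Lambda.
Gamma vs Kappa: 4+1+1 = 6 for Gamma, 17 for Kappa — Kappa by 17–6.
Gamma vs Delta: Delta, 12–11.
Kappa–Delta: Delta 13–10.
Each project has at least one pairwise win (Lambda beats Delta; Gamma beats Lambda; Kappa beats Lambda; Delta beats Gamma) — no Condorcet loser.

none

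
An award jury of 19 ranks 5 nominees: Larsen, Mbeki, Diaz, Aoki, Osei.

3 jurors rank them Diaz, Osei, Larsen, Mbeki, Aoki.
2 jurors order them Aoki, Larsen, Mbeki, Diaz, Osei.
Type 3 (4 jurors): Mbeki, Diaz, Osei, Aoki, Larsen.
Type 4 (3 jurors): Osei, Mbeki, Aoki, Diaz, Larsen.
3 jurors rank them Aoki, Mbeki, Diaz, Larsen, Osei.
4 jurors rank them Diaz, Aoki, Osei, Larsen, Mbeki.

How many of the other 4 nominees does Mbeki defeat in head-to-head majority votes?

3

Mbeki against each rival (19 jurors):
Mbeki vs Larsen: Mbeki is ranked higher on 4+3+3 = 10 ballots, Larsen on 9. Mbeki wins 10–9.
Mbeki vs Diaz: Mbeki wins 12–7.
Mbeki vs Aoki: Mbeki wins 10–9.
Mbeki–Osei: Osei 10–9.
Mbeki beats Larsen, Diaz, Aoki; loses to Osei — 3 pairwise wins.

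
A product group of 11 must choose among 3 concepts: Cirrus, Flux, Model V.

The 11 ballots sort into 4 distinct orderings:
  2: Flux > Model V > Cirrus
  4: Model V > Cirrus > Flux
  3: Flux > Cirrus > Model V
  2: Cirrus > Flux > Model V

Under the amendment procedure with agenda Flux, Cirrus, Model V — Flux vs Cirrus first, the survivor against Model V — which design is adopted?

Round 1: Flux vs Cirrus — 5–6, Cirrus advances.
Round 2: Cirrus vs Model V — 5–6, Model V advances.
The agenda winner is Model V.

Model V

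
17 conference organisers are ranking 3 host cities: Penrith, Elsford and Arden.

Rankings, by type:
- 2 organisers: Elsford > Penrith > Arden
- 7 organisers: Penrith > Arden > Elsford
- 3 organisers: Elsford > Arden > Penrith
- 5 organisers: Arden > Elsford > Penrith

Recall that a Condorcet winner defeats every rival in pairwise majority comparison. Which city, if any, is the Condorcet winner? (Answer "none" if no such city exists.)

Pairwise majorities:
Penrith vs Elsford: Elsford, 10–7.
Penrith vs Arden: Penrith, 9–8.
Elsford–Arden: Arden 12–5.
No city is unbeaten: Penrith loses to Elsford; Elsford loses to Arden; Arden loses to Penrith. In particular Penrith beats Arden beats Elsford beats Penrith is a majority cycle — no Condorcet winner exists.

none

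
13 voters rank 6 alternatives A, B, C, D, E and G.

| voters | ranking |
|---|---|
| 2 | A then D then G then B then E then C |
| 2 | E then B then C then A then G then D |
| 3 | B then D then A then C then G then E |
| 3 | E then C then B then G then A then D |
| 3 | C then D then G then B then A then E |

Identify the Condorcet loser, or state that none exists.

Head-to-head results (13 voters):
A vs B: A is ranked higher on 2 ballots, B on 11. B wins 11–2.
A vs C: 5 to 8, C.
A vs D: A preferred on 2+2+3 = 7 ballots; A wins 7–6.
A vs E: A is ranked higher on 2+3+3 = 8 ballots, E on 5. A wins 8–5.
A vs G: A is ranked higher on 2+2+3 = 7 ballots, G on 6. A wins 7–6.
B vs C: B preferred on 2+2+3 = 7 ballots; B wins 7–6.
B vs D: B wins 8–5.
B vs E: 8 to 5, B.
B vs G: B is ranked higher on 2+3+3 = 8 ballots, G on 5. B wins 8–5.
C–D: C 8–5.
C vs E: E, 7–6.
C vs G: C wins 11–2.
D vs E: D is ranked higher on 2+3+3 = 8 ballots, E on 5. D wins 8–5.
D vs G: D, 8–5.
E–G: G 8–5.
Every alternative wins at least one matchup (A beats D; B beats A; C beats A; D beats E; E beats C; G beats E), so there is no Condorcet loser.

none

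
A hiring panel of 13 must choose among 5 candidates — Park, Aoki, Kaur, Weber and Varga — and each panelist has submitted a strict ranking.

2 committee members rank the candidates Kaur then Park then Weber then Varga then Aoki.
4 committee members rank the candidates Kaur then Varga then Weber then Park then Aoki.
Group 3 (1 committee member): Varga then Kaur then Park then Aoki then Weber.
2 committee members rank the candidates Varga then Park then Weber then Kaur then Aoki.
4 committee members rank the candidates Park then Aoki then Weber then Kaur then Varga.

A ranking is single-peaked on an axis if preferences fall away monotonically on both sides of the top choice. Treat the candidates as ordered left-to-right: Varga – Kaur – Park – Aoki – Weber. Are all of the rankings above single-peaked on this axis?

Axis positions: Varga=1, Kaur=2, Park=3, Aoki=4, Weber=5.
Group 1: ranking walks positions 2-3-5-1-4; Weber is ranked above Aoki even though Aoki lies between Weber and the peak Kaur on the axis — preferences dip and rise again. Not single-peaked.
Group 2: ranking walks positions 2-1-5-3-4; Weber is ranked above Park even though Park lies between Weber and the peak Kaur on the axis — preferences dip and rise again. Not single-peaked.
Group 3 (peak Varga at position 1): ranking walks positions 1-2-3-4-5, expanding outward from the peak — single-peaked.
Group 4: ranking walks positions 1-3-5-2-4; Park is ranked above Kaur even though Kaur lies between Park and the peak Varga on the axis — preferences dip and rise again. Not single-peaked.
Group 5 (peak Park at position 3): ranking walks positions 3-4-5-2-1, expanding outward from the peak — single-peaked.
Group 1 violates single-peakedness, so the profile is not single-peaked on this axis.

no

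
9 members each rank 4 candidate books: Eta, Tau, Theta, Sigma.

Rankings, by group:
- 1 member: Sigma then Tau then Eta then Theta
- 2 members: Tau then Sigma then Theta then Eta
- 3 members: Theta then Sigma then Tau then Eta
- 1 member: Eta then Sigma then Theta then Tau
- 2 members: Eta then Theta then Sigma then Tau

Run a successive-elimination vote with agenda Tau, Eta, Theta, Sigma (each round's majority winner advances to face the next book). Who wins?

Theta

Round 1: Tau vs Eta — 6–3, Tau advances.
Round 2: Tau vs Theta — 3–6, Theta advances.
Round 3: Theta vs Sigma — 5–4, Theta advances.
Theta survives the agenda.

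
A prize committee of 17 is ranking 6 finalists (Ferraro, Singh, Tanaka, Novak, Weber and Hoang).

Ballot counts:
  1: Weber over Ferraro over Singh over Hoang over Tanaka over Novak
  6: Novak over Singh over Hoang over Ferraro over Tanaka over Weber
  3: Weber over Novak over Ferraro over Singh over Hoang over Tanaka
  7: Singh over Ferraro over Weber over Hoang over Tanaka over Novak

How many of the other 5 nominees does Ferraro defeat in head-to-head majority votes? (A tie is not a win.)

Ferraro against each rival (17 jurors):
Ferraro vs Singh: Ferraro preferred on 1+3 = 4 ballots; Singh wins 13–4.
Ferraro vs Tanaka: Ferraro, 17–0.
Ferraro vs Novak: Ferraro preferred on 1+7 = 8 ballots; Novak wins 9–8.
Ferraro–Weber: Ferraro 13–4.
Ferraro vs Hoang: Ferraro wins 11–6.
Ferraro beats Tanaka, Weber, Hoang; loses to Singh, Novak — 3 pairwise wins.

3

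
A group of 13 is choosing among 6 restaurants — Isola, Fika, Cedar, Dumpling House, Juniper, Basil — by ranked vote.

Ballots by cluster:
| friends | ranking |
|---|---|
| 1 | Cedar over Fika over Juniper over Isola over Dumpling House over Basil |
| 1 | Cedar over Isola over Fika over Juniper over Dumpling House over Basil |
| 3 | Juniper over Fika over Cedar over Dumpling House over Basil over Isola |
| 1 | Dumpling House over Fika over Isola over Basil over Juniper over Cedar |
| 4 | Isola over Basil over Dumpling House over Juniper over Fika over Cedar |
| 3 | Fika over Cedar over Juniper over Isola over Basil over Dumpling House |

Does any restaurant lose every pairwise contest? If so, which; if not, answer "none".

Dumpling House

Pairwise majorities:
Isola vs Fika: 1+4 = 5 for Isola, 8 for Fika — Fika by 8–5.
Isola vs Cedar: Cedar wins 8–5.
Isola vs Dumpling House: 9 to 4, Isola.
Isola vs Juniper: Juniper wins 7–6.
Isola vs Basil: Isola, 10–3.
Fika vs Cedar: 11 to 2, Fika.
Fika vs Dumpling House: Fika preferred on 1+1+3+3 = 8 ballots; Fika wins 8–5.
Fika vs Juniper: 1+1+1+3 = 6 for Fika, 7 for Juniper — Juniper by 7–6.
Fika vs Basil: Fika is ranked higher on 1+1+3+1+3 = 9 ballots, Basil on 4. Fika wins 9–4.
Cedar vs Dumpling House: 1+1+3+3 = 8 for Cedar, 5 for Dumpling House — Cedar by 8–5.
Cedar vs Juniper: 5 to 8, Juniper.
Cedar vs Basil: 8 to 5, Cedar.
Dumpling House vs Juniper: 5 to 8, Juniper.
Dumpling House vs Basil: Dumpling House preferred on 1+1+3+1 = 6 ballots; Basil wins 7–6.
Juniper vs Basil: Juniper, 8–5.
Dumpling House is beaten in every head-to-head and is the Condorcet loser.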